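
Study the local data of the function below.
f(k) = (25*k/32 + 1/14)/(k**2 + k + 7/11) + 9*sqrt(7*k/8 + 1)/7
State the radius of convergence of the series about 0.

Denominator factor (k**2 + k + 7/11): discriminant -17/11, complex-conjugate roots (-1/2) + ((1/22)*sqrt(187))*i and (-1/2) - ((1/22)*sqrt(187))*i; poles of order 1, moduli (1/11)*sqrt(77) and (1/11)*sqrt(77).
Branch term (9/7)*sqrt(1 - k/(-8/7)): its argument vanishes at k = -8/7, a square-root branch point, modulus 8/7.
The radius of convergence is the smallest modulus among the singular points: (1/11)*sqrt(77).

The radius of convergence is (1/11)*sqrt(77).


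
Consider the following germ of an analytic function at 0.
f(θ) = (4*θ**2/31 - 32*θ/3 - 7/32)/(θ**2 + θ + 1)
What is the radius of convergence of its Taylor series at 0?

Denominator factor (θ**2 + θ + 1): discriminant -3, complex-conjugate roots (-1/2) + ((1/2)*sqrt(3))*i and (-1/2) - ((1/2)*sqrt(3))*i; poles of order 1, moduli 1 and 1.
The radius of convergence is the smallest modulus among the singular points: 1.

The radius of convergence is 1.


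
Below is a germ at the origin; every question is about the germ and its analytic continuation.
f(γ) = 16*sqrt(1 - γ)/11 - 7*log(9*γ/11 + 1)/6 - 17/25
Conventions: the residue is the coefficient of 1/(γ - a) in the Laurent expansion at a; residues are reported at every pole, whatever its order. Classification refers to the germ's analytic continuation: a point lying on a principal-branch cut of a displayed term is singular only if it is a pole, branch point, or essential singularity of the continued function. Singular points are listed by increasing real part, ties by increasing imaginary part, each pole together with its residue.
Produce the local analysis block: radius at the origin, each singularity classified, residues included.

Radius of convergence at 0: 1.
At -11/9: a logarithmic branch point.
At 1: an algebraic (square-root) branch point.

Branch term (16/11)*sqrt(1 - γ/(1)): its argument vanishes at γ = 1, a square-root branch point, modulus 1.
Branch term (-7/6)*log(1 - γ/(-11/9)): its argument vanishes at γ = -11/9, a logarithmic branch point, modulus 11/9.
The radius of convergence is the smallest modulus among the singular points: 1.
List the singular points by increasing real part (a conjugate pair: the negative imaginary part first).


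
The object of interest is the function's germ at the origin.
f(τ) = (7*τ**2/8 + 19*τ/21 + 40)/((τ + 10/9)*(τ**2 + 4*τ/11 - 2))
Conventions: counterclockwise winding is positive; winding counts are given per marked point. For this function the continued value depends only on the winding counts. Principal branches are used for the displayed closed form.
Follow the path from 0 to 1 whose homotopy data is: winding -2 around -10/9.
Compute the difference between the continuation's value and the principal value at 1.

The function is rational, hence single-valued: continuing it around any pole returns the same value, so the difference is 0.

Continued minus principal equals 0.


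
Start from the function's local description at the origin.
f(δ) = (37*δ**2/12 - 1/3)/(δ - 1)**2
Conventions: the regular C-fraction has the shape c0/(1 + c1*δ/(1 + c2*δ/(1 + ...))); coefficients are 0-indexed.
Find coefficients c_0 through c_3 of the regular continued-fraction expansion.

Taylor coefficients (expand at 0): a_0 = -1/3, a_1 = -2/3, a_2 = 25/12, a_3 = 29/6.
c0 = a_0 = -1/3. Peel one level at a time: if S = 1 + c*δ/S' with S'(0) = 1, then c is the δ-coefficient of S and S' = c*δ/(S - 1).
S_1 = c0/f = 1 + (-2)*δ + (41/4)*δ^2 + ...; c1 = -2.
S_2 = c1*δ/(S_1 - 1) = 1 + (41/8)*δ + (1089/64)*δ^2 + ...; c2 = 41/8.
S_3 = c2*δ/(S_2 - 1) = 1 + (-1089/328)*δ + ...; c3 = -1089/328.

The regular C-fraction coefficients are [-1/3, -2, 41/8, -1089/328].


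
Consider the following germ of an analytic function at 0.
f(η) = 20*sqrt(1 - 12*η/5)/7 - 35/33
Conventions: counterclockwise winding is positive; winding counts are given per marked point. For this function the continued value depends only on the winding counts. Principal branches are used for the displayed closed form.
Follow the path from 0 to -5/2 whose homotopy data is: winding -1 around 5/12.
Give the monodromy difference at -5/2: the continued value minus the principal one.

Continued minus principal equals -(40/7)*sqrt(7).

The rational part is single-valued and drops out of the difference; each branch term changes only by its own monodromy.
(20/7)*sqrt(1 - η/(5/12)): winding -1 is odd, the square root flips sign, contributing -2*(20/7)*sqrt(1 - (-5/2)/(5/12)) = -2*(20/7)*sqrt(7) = -(40/7)*sqrt(7).
Summing the contributions at η = -5/2 gives -(40/7)*sqrt(7).


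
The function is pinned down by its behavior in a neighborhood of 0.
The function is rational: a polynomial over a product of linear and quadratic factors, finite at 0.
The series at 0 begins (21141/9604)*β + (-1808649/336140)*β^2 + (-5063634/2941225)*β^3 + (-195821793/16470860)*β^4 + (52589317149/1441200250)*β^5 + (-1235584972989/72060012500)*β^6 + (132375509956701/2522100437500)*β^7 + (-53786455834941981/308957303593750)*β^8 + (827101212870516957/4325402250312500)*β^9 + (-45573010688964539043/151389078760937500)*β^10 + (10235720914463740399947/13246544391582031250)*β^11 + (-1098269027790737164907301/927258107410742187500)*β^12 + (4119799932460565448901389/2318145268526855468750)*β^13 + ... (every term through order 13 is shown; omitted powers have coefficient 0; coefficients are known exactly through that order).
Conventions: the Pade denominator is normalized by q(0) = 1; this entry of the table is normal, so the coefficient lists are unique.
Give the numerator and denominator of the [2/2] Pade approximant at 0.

The Pade approximant has numerator coefficients [0, 21141/9604, -698639536017/89996274830]; denominator coefficients [1, -20283033/18741415, -1222232213/655949525].


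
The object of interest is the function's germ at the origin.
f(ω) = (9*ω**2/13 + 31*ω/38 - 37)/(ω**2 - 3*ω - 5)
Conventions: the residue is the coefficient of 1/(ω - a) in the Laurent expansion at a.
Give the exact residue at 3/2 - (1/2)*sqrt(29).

The factor ω**2 - 3*ω - 5 splits as (ω - a)(ω - a') with a = 3/2 - (1/2)*sqrt(29), a' = 3/2 + (1/2)*sqrt(29). At the order-1 pole a set g(ω) = (ω - a)*f(ω) = [9*ω**2/13 + 31*ω/38 - 37] / (ω - a').
Simple pole: residue = g(a) at a = 3/2 - (1/2)*sqrt(29), which is 1429/988 + (28849/28652)*sqrt(29).

The residue is 1429/988 + (28849/28652)*sqrt(29).


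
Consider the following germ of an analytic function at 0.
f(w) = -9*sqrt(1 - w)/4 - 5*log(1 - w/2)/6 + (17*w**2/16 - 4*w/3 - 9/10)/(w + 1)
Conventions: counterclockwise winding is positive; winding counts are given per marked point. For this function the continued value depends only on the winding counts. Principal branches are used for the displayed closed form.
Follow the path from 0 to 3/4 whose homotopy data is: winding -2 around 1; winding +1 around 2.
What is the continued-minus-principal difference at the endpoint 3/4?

Continued minus principal equals -(5/3)*pi*i.

The rational part is single-valued and drops out of the difference; each branch term changes only by its own monodromy.
(-9/4)*sqrt(1 - w/(1)): winding -2 is even, the square root returns to the same sheet, contribution 0.
(-5/6)*log(1 - w/(2)): each positive loop around 2 adds 2*pi*i to the log, so winding +1 contributes (-5/6)*(1)*2*pi*i = -(5/3)*pi*i.
Summing the contributions at w = 3/4 gives -(5/3)*pi*i.


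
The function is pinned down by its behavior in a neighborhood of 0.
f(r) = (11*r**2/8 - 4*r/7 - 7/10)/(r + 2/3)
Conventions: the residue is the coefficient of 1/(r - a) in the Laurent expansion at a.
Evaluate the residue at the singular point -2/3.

At the order-1 pole -2/3 set g(r) = (r - (-2/3))*f(r) = 11*r**2/8 - 4*r/7 - 7/10.
Simple pole: residue = g(a) at a = -2/3, which is 92/315.

The residue is 92/315.


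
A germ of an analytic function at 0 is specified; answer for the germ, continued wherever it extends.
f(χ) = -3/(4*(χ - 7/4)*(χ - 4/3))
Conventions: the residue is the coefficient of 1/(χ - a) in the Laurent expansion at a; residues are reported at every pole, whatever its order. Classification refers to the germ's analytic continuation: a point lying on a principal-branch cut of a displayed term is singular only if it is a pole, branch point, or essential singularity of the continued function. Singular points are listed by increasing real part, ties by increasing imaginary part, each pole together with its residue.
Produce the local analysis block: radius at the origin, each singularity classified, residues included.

Radius of convergence at 0: 4/3.
At 4/3: a pole of order 1; residue 9/5.
At 7/4: a pole of order 1; residue -9/5.

Denominator factor (χ - 4/3): pole of order 1 at 4/3, modulus 4/3.
Denominator factor (χ - 7/4): pole of order 1 at 7/4, modulus 7/4.
The radius of convergence is the smallest modulus among the singular points: 4/3.
At the order-1 pole 4/3 set g(χ) = (χ - (4/3))*f(χ) = -3/(4*(χ - 7/4)).
Simple pole: residue = g(a) at a = 4/3, which is 9/5.
At the order-1 pole 7/4 set g(χ) = (χ - (7/4))*f(χ) = -3/(4*(χ - 4/3)).
Simple pole: residue = g(a) at a = 7/4, which is -9/5.
List the singular points by increasing real part (a conjugate pair: the negative imaginary part first).


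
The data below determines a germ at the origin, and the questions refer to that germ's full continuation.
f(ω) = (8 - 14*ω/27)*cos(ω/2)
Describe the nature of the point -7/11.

The point is a regular point.

There is no denominator, hence no pole anywhere.
The factor cos(ω/2) is entire.
So the germ continues analytically to -7/11.


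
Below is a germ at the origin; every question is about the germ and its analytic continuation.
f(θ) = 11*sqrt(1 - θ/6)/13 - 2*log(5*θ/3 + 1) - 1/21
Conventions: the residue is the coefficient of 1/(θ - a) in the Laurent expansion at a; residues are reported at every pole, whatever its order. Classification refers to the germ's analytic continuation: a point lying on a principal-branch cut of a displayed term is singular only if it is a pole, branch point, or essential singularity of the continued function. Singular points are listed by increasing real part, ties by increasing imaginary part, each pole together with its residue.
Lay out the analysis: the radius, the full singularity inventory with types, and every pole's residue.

Radius of convergence at 0: 3/5.
At -3/5: a logarithmic branch point.
At 6: an algebraic (square-root) branch point.

Branch term (11/13)*sqrt(1 - θ/(6)): its argument vanishes at θ = 6, a square-root branch point, modulus 6.
Branch term (-2)*log(1 - θ/(-3/5)): its argument vanishes at θ = -3/5, a logarithmic branch point, modulus 3/5.
The radius of convergence is the smallest modulus among the singular points: 3/5.
List the singular points by increasing real part (a conjugate pair: the negative imaginary part first).


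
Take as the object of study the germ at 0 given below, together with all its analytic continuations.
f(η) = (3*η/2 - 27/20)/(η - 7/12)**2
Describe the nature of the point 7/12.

The denominator factor η - 7/12 vanishes at 7/12 and appears to the power 2; the numerator there equals -19/40, nonzero, and no other factor vanishes.
Hence a pole whose order is the multiplicity, 2.

The point is a pole of order 2.


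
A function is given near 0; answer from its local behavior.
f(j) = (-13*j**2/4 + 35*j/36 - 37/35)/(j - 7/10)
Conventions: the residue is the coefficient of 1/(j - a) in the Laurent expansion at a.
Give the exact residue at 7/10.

At the order-1 pole 7/10 set g(j) = (j - (7/10))*f(j) = -13*j**2/4 + 35*j/36 - 37/35.
Simple pole: residue = g(a) at a = 7/10, which is -49621/25200.

The residue is -49621/25200.


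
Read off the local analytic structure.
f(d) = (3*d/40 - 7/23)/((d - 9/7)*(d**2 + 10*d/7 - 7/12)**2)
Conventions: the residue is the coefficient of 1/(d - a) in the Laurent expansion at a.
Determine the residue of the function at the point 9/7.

At the order-1 pole 9/7 set g(d) = (d - (9/7))*f(d) = (3*d/40 - 7/23)/(d**2 + 10*d/7 - 7/12)**2.
Simple pole: residue = g(a) at a = 9/7, which is -8266986/335878315.

The residue is -8266986/335878315.


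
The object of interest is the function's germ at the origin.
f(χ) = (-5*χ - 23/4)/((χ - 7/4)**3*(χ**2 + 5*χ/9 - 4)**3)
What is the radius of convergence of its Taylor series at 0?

Denominator factor (χ - 7/4)^3: pole of order 3 at 7/4, modulus 7/4.
Denominator factor (χ**2 + 5*χ/9 - 4)^3: discriminant 1321/81, real irrational roots -5/18 + (1/18)*sqrt(1321) and -5/18 - (1/18)*sqrt(1321); poles of order 3, moduli -5/18 + (1/18)*sqrt(1321) and 5/18 + (1/18)*sqrt(1321).
The radius of convergence is the smallest modulus among the singular points: -5/18 + (1/18)*sqrt(1321).

The radius of convergence is -5/18 + (1/18)*sqrt(1321).


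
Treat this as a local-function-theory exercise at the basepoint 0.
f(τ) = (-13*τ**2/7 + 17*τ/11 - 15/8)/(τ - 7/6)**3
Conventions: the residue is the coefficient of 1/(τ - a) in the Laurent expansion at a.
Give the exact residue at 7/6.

The residue is -13/7.

At the order-3 pole 7/6 set g(τ) = (τ - (7/6))^3*f(τ) = -13*τ**2/7 + 17*τ/11 - 15/8.
Order-3 pole: residue = g''(a)/2; g''(7/6) = -26/7, so the residue is -13/7.


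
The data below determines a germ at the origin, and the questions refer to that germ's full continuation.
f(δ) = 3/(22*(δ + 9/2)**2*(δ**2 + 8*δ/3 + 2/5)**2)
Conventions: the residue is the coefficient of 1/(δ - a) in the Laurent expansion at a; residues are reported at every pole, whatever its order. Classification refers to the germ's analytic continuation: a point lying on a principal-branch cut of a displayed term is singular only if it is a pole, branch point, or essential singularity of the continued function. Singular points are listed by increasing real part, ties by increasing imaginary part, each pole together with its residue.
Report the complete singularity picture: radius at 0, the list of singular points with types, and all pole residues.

Radius of convergence at 0: 4/3 - (1/15)*sqrt(310).
At -9/2: a pole of order 2; residue 152000/56954887.
At -4/3 - (1/15)*sqrt(310): a pole of order 2; residue -76000/56954887 + (881075/39806288296)*sqrt(310).
At -4/3 + (1/15)*sqrt(310): a pole of order 2; residue -76000/56954887 - (881075/39806288296)*sqrt(310).


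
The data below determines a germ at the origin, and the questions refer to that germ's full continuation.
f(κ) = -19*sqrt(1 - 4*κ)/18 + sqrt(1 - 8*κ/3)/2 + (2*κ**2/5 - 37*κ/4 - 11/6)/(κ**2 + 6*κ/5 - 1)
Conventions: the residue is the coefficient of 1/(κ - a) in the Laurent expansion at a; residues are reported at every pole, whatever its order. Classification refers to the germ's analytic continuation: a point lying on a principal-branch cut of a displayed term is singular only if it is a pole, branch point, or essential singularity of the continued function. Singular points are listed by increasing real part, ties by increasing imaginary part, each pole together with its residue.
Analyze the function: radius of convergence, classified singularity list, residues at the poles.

Radius of convergence at 0: 1/4.
At -3/5 - (1/5)*sqrt(34): a pole of order 1; residue -973/200 - (6607/20400)*sqrt(34).
At 1/4: an algebraic (square-root) branch point.
At 3/8: an algebraic (square-root) branch point.
At -3/5 + (1/5)*sqrt(34): a pole of order 1; residue -973/200 + (6607/20400)*sqrt(34).


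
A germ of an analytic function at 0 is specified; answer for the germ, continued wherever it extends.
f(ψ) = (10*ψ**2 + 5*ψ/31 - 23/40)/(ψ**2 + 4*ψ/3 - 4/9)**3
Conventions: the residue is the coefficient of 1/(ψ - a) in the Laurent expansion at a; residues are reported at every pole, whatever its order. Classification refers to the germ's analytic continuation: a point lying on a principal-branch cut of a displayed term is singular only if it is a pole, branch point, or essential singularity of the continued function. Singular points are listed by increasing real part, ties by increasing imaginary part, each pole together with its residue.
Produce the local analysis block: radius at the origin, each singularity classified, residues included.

Radius of convergence at 0: -2/3 + (2/3)*sqrt(2).
At -2/3 - (2/3)*sqrt(2): a pole of order 3; residue -(722223/5079040)*sqrt(2).
At -2/3 + (2/3)*sqrt(2): a pole of order 3; residue (722223/5079040)*sqrt(2).


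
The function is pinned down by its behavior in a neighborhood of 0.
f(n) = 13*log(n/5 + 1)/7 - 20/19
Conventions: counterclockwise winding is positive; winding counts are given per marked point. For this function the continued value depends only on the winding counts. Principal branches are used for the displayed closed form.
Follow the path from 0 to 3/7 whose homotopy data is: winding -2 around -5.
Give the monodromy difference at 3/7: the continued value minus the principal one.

Continued minus principal equals -(52/7)*pi*i.

The rational part is single-valued and drops out of the difference; each branch term changes only by its own monodromy.
(13/7)*log(1 - n/(-5)): each positive loop around -5 adds 2*pi*i to the log, so winding -2 contributes (13/7)*(-2)*2*pi*i = -(52/7)*pi*i.
Summing the contributions at n = 3/7 gives -(52/7)*pi*i.


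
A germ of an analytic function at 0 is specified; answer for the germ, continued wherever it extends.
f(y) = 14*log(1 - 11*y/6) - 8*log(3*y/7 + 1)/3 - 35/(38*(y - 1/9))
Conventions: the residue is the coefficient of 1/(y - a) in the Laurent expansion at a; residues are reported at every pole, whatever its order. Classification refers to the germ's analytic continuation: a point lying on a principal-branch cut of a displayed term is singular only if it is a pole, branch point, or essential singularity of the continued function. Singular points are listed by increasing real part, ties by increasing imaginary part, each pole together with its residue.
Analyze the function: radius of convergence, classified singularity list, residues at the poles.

Denominator factor (y - 1/9): pole of order 1 at 1/9, modulus 1/9.
Branch term (-8/3)*log(1 - y/(-7/3)): its argument vanishes at y = -7/3, a logarithmic branch point, modulus 7/3.
Branch term (14)*log(1 - y/(6/11)): its argument vanishes at y = 6/11, a logarithmic branch point, modulus 6/11.
The radius of convergence is the smallest modulus among the singular points: 1/9.
The branch terms are analytic at 1/9 and contribute nothing to the residue; only the rational part matters.
At the order-1 pole 1/9 set g(y) = (y - (1/9))*(rational part) = -35/38.
Simple pole: residue = g(a) at a = 1/9, which is -35/38.
List the singular points by increasing real part (a conjugate pair: the negative imaginary part first).

Radius of convergence at 0: 1/9.
At -7/3: a logarithmic branch point.
At 1/9: a pole of order 1; residue -35/38.
At 6/11: a logarithmic branch point.


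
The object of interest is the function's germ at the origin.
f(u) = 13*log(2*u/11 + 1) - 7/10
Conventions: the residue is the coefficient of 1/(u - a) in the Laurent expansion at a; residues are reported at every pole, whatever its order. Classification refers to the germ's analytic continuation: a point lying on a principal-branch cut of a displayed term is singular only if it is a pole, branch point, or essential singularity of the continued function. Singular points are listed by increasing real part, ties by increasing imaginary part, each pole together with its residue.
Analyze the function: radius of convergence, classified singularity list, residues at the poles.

Radius of convergence at 0: 11/2.
At -11/2: a logarithmic branch point.

Branch term (13)*log(1 - u/(-11/2)): its argument vanishes at u = -11/2, a logarithmic branch point, modulus 11/2.
The radius of convergence is the smallest modulus among the singular points: 11/2.


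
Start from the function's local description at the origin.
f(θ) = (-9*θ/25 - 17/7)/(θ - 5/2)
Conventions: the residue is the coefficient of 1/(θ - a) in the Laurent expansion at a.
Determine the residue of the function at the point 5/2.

The residue is -233/70.

At the order-1 pole 5/2 set g(θ) = (θ - (5/2))*f(θ) = -9*θ/25 - 17/7.
Simple pole: residue = g(a) at a = 5/2, which is -233/70.


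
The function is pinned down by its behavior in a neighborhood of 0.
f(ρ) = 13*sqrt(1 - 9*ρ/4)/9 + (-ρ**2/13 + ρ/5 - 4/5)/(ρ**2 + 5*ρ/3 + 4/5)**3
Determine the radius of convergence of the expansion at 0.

Denominator factor (ρ**2 + 5*ρ/3 + 4/5)^3: discriminant -19/45, complex-conjugate roots (-5/6) + ((1/30)*sqrt(95))*i and (-5/6) - ((1/30)*sqrt(95))*i; poles of order 3, moduli (2/5)*sqrt(5) and (2/5)*sqrt(5).
Branch term (13/9)*sqrt(1 - ρ/(4/9)): its argument vanishes at ρ = 4/9, a square-root branch point, modulus 4/9.
The radius of convergence is the smallest modulus among the singular points: 4/9.

The radius of convergence is 4/9.


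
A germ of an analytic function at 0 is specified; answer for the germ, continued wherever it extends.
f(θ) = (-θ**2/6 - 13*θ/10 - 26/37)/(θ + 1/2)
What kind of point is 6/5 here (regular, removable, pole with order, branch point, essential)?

The point is a regular point.

Denominator factors: θ + 1/2 = 17/10 at θ = 6/5 — none vanishes.
So the germ continues analytically to 6/5.


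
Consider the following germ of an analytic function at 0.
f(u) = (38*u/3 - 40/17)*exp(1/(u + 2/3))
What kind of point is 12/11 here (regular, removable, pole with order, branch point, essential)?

There is no denominator, hence no pole anywhere.
The essential point of exp(1/(u - (-2/3))) is -2/3, not 12/11.
So the germ continues analytically to 12/11.

The point is a regular point.


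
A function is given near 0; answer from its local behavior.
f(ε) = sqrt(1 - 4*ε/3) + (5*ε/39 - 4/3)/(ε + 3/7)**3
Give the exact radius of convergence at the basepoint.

Denominator factor (ε + 3/7)^3: pole of order 3 at -3/7, modulus 3/7.
Branch term (1)*sqrt(1 - ε/(3/4)): its argument vanishes at ε = 3/4, a square-root branch point, modulus 3/4.
The radius of convergence is the smallest modulus among the singular points: 3/7.

The radius of convergence is 3/7.


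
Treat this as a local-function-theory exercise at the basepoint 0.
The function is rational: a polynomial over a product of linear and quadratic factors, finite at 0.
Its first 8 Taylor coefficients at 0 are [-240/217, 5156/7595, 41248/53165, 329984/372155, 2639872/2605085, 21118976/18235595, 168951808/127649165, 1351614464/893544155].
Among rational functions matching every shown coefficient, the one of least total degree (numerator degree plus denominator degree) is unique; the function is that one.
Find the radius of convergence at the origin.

No rational of total degree below 2 reproduces all 8 coefficients; solving the [1/1] Pade equations on them gives f(v) = (30/31 - 17*v/10)/(v - 7/8), whose expansion matches every shown term.
Denominator factor (v - 7/8): pole of order 1 at 7/8, modulus 7/8.
The radius of convergence is the smallest modulus among the singular points: 7/8.

The radius of convergence is 7/8.


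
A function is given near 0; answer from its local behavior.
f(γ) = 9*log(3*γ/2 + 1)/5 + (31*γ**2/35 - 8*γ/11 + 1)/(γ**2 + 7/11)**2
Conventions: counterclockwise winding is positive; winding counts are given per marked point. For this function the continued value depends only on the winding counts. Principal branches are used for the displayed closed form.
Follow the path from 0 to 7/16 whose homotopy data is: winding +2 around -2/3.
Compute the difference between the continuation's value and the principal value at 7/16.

Continued minus principal equals (36/5)*pi*i.

The rational part is single-valued and drops out of the difference; each branch term changes only by its own monodromy.
(9/5)*log(1 - γ/(-2/3)): each positive loop around -2/3 adds 2*pi*i to the log, so winding +2 contributes (9/5)*(2)*2*pi*i = (36/5)*pi*i.
Summing the contributions at γ = 7/16 gives (36/5)*pi*i.


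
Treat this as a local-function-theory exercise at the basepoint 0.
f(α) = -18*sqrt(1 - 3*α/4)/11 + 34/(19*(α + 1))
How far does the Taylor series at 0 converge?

The radius of convergence is 1.

Denominator factor (α + 1): pole of order 1 at -1, modulus 1.
Branch term (-18/11)*sqrt(1 - α/(4/3)): its argument vanishes at α = 4/3, a square-root branch point, modulus 4/3.
The radius of convergence is the smallest modulus among the singular points: 1.


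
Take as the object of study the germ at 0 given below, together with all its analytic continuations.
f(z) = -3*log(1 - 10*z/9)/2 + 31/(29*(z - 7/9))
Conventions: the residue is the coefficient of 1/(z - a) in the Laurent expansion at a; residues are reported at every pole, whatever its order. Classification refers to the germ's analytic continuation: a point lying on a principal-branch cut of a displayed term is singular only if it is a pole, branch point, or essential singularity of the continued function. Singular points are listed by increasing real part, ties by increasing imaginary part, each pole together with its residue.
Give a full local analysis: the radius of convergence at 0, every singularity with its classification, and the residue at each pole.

Radius of convergence at 0: 7/9.
At 7/9: a pole of order 1; residue 31/29.
At 9/10: a logarithmic branch point.

Denominator factor (z - 7/9): pole of order 1 at 7/9, modulus 7/9.
Branch term (-3/2)*log(1 - z/(9/10)): its argument vanishes at z = 9/10, a logarithmic branch point, modulus 9/10.
The radius of convergence is the smallest modulus among the singular points: 7/9.
The branch term is analytic at 7/9 and contributes nothing to the residue; only the rational part matters.
At the order-1 pole 7/9 set g(z) = (z - (7/9))*(rational part) = 31/29.
Simple pole: residue = g(a) at a = 7/9, which is 31/29.
List the singular points by increasing real part (a conjugate pair: the negative imaginary part first).


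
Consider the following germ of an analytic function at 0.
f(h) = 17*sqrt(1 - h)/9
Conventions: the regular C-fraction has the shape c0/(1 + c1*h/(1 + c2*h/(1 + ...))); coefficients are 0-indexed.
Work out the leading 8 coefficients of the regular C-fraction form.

Taylor coefficients (expand at 0): a_0 = 17/9, a_1 = -17/18, a_2 = -17/72, a_3 = -17/144, a_4 = -85/1152, a_5 = -119/2304, a_6 = -119/3072, a_7 = -187/6144.
c0 = a_0 = 17/9. Peel one level at a time: if S = 1 + c*h/S' with S'(0) = 1, then c is the h-coefficient of S and S' = c*h/(S - 1).
S_1 = c0/f = 1 + (1/2)*h + (3/8)*h^2 + ...; c1 = 1/2.
S_2 = c1*h/(S_1 - 1) = 1 + (-3/4)*h + (-1/16)*h^2 + ...; c2 = -3/4.
S_3 = c2*h/(S_2 - 1) = 1 + (-1/12)*h + (-5/144)*h^2 + ...; c3 = -1/12.
S_4 = c3*h/(S_3 - 1) = 1 + (-5/12)*h + (-1/16)*h^2 + ...; c4 = -5/12.
S_5 = c4*h/(S_4 - 1) = 1 + (-3/20)*h + (-21/400)*h^2 + ...; c5 = -3/20.
S_6 = c5*h/(S_5 - 1) = 1 + (-7/20)*h + (-1/16)*h^2 + ...; c6 = -7/20.
S_7 = c6*h/(S_6 - 1) = 1 + (-5/28)*h + ...; c7 = -5/28.

The regular C-fraction coefficients are [17/9, 1/2, -3/4, -1/12, -5/12, -3/20, -7/20, -5/28].


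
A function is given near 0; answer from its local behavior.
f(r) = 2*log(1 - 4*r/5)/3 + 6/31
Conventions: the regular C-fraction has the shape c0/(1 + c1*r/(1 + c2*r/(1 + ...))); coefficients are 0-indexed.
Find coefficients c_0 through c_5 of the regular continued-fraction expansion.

Taylor coefficients (expand at 0): a_0 = 6/31, a_1 = -8/15, a_2 = -16/75, a_3 = -128/1125, a_4 = -128/1875, a_5 = -2048/46875.
c0 = a_0 = 6/31. Peel one level at a time: if S = 1 + c*r/S' with S'(0) = 1, then c is the r-coefficient of S and S' = c*r/(S - 1).
S_1 = c0/f = 1 + (124/45)*r + (17608/2025)*r^2 + ...; c1 = 124/45.
S_2 = c1*r/(S_1 - 1) = 1 + (-142/45)*r + (-4/75)*r^2 + ...; c2 = -142/45.
S_3 = c2*r/(S_2 - 1) = 1 + (-6/355)*r + (-816/126025)*r^2 + ...; c3 = -6/355.
S_4 = c3*r/(S_3 - 1) = 1 + (-136/355)*r + (-16/375)*r^2 + ...; c4 = -136/355.
S_5 = c4*r/(S_4 - 1) = 1 + (-142/1275)*r + ...; c5 = -142/1275.

The regular C-fraction coefficients are [6/31, 124/45, -142/45, -6/355, -136/355, -142/1275].


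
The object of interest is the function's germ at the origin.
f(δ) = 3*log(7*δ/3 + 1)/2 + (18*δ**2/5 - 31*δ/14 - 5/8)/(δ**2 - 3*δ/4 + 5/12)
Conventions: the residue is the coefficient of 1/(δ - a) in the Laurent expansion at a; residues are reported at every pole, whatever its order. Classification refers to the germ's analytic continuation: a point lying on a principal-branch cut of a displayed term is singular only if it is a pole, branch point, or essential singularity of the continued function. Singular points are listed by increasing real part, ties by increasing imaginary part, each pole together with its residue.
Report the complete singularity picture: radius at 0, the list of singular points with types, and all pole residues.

Denominator factor (δ**2 - 3*δ/4 + 5/12): discriminant -53/48, complex-conjugate roots (3/8) + ((1/24)*sqrt(159))*i and (3/8) - ((1/24)*sqrt(159))*i; poles of order 1, moduli (1/6)*sqrt(15) and (1/6)*sqrt(15).
Branch term (3/2)*log(1 - δ/(-3/7)): its argument vanishes at δ = -3/7, a logarithmic branch point, modulus 3/7.
The radius of convergence is the smallest modulus among the singular points: 3/7.
The branch term is analytic at (3/8) - ((1/24)*sqrt(159))*i and contributes nothing to the residue; only the rational part matters.
The factor δ**2 - 3*δ/4 + 5/12 splits as (δ - a)(δ - a') with a = (3/8) - ((1/24)*sqrt(159))*i, a' = (3/8) + ((1/24)*sqrt(159))*i. At the order-1 pole a set g(δ) = (δ - a)*(rational part) = [18*δ**2/5 - 31*δ/14 - 5/8] / (δ - a').
Simple pole: residue = g(a) at a = (3/8) - ((1/24)*sqrt(159))*i, which is (17/70) - ((272/1855)*sqrt(159))*i.
The branch term is analytic at (3/8) + ((1/24)*sqrt(159))*i and contributes nothing to the residue; only the rational part matters.
The factor δ**2 - 3*δ/4 + 5/12 splits as (δ - a)(δ - a') with a = (3/8) + ((1/24)*sqrt(159))*i, a' = (3/8) - ((1/24)*sqrt(159))*i. At the order-1 pole a set g(δ) = (δ - a)*(rational part) = [18*δ**2/5 - 31*δ/14 - 5/8] / (δ - a').
Simple pole: residue = g(a) at a = (3/8) + ((1/24)*sqrt(159))*i, which is (17/70) + ((272/1855)*sqrt(159))*i.
List the singular points by increasing real part (a conjugate pair: the negative imaginary part first).

Radius of convergence at 0: 3/7.
At -3/7: a logarithmic branch point.
At (3/8) - ((1/24)*sqrt(159))*i: a pole of order 1; residue (17/70) - ((272/1855)*sqrt(159))*i.
At (3/8) + ((1/24)*sqrt(159))*i: a pole of order 1; residue (17/70) + ((272/1855)*sqrt(159))*i.


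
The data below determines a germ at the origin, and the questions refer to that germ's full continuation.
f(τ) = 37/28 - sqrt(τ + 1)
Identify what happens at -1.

The term (-1)*sqrt(1 - τ/(-1)) has argument 1 - -1/(-1) = 0 at -1: a square-root (algebraic, two-sheeted) branch point; the remaining terms are analytic or single-valued there.

The point is an algebraic (square-root) branch point.


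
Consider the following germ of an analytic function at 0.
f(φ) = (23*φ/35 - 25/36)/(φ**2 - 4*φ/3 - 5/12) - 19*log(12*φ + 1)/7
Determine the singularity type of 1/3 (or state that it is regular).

The point is a regular point.

Denominator factors: φ**2 - 4*φ/3 - 5/12 = -3/4 at φ = 1/3 — none vanishes.
Branch term log(1 - φ/(-1/12)): argument at 1/3 is 5, nonzero, so 1/3 is not its branch point (a point on a principal cut is still regular for the continued germ).
So the germ continues analytically to 1/3.


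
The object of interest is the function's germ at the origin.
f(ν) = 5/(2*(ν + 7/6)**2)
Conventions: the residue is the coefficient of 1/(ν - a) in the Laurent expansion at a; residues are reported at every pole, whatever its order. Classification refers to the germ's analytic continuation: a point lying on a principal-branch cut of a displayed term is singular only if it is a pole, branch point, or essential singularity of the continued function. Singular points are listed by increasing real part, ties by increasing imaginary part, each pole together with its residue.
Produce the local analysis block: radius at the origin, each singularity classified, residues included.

Denominator factor (ν + 7/6)^2: pole of order 2 at -7/6, modulus 7/6.
The radius of convergence is the smallest modulus among the singular points: 7/6.
At the order-2 pole -7/6 set g(ν) = (ν - (-7/6))^2*f(ν) = 5/2.
Order-2 pole: residue = g'(a); g'(-7/6) = 0, so the residue is 0.

Radius of convergence at 0: 7/6.
At -7/6: a pole of order 2; residue 0.


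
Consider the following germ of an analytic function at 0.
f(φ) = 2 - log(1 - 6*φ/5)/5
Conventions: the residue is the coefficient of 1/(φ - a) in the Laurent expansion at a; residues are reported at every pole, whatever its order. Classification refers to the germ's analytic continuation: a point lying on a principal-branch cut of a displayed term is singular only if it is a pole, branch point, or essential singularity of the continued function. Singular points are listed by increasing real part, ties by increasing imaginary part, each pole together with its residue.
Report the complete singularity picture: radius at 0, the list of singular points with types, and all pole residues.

Branch term (-1/5)*log(1 - φ/(5/6)): its argument vanishes at φ = 5/6, a logarithmic branch point, modulus 5/6.
The radius of convergence is the smallest modulus among the singular points: 5/6.

Radius of convergence at 0: 5/6.
At 5/6: a logarithmic branch point.


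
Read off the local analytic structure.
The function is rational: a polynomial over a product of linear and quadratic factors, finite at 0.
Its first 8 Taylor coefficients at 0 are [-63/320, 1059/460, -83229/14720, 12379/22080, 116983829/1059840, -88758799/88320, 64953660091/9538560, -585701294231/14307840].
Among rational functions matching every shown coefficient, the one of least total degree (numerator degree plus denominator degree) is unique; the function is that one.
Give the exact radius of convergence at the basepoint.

The radius of convergence is 2/9.

No rational of total degree below 6 reproduces all 8 coefficients; solving the [2/4] Pade equations on them gives f(ν) = (20*ν**2 + 19*ν/23 - 7/20)/((ν + 2/9)**2*(ν + 6)**2), whose expansion matches every shown term.
Denominator factor (ν + 2/9)^2: pole of order 2 at -2/9, modulus 2/9.
Denominator factor (ν + 6)^2: pole of order 2 at -6, modulus 6.
The radius of convergence is the smallest modulus among the singular points: 2/9.


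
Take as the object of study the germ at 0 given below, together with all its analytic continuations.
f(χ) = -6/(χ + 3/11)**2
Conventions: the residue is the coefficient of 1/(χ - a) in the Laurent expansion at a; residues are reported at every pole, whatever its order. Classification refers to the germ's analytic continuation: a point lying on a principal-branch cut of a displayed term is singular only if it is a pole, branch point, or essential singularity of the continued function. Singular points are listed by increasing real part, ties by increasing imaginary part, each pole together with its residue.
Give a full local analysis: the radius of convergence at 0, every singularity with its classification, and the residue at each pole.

Denominator factor (χ + 3/11)^2: pole of order 2 at -3/11, modulus 3/11.
The radius of convergence is the smallest modulus among the singular points: 3/11.
At the order-2 pole -3/11 set g(χ) = (χ - (-3/11))^2*f(χ) = -6.
Order-2 pole: residue = g'(a); g'(-3/11) = 0, so the residue is 0.

Radius of convergence at 0: 3/11.
At -3/11: a pole of order 2; residue 0.


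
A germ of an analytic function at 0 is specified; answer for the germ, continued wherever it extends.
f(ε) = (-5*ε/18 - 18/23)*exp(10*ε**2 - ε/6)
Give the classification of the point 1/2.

There is no denominator, hence no pole anywhere.
The factor exp(10*ε**2 - ε/6) is entire.
So the germ continues analytically to 1/2.

The point is a regular point.


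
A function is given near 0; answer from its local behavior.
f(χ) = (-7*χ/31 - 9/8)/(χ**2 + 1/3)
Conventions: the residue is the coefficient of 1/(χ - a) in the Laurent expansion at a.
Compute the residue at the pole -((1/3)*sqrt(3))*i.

The residue is (-7/62) - ((9/16)*sqrt(3))*i.

The factor χ**2 + 1/3 splits as (χ - a)(χ - a') with a = -((1/3)*sqrt(3))*i, a' = ((1/3)*sqrt(3))*i. At the order-1 pole a set g(χ) = (χ - a)*f(χ) = [-7*χ/31 - 9/8] / (χ - a').
Simple pole: residue = g(a) at a = -((1/3)*sqrt(3))*i, which is (-7/62) - ((9/16)*sqrt(3))*i.


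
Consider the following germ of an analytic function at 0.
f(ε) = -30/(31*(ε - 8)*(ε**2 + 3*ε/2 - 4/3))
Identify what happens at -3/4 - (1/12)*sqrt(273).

The denominator factor ε**2 + 3*ε/2 - 4/3 vanishes at -3/4 - (1/12)*sqrt(273) and appears to the power 1; the numerator there equals -30/31, nonzero, and no other factor vanishes.
Hence a pole whose order is the multiplicity, 1.

The point is a pole of order 1.


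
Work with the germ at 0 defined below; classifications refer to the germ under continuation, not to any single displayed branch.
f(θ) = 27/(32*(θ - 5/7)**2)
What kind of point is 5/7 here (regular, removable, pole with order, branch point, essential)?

The denominator factor θ - 5/7 vanishes at 5/7 and appears to the power 2; the numerator there equals 27/32, nonzero, and no other factor vanishes.
Hence a pole whose order is the multiplicity, 2.

The point is a pole of order 2.


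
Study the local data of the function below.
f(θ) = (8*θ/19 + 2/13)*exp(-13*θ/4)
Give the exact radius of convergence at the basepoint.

The radius of convergence is infinite.

The factor exp(-13*θ/4) is entire and contributes no finite singular point.
The polynomial part has no poles.
No finite singular points: the Taylor series at 0 converges everywhere.


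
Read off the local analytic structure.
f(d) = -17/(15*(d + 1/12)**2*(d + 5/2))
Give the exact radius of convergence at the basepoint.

Denominator factor (d + 5/2): pole of order 1 at -5/2, modulus 5/2.
Denominator factor (d + 1/12)^2: pole of order 2 at -1/12, modulus 1/12.
The radius of convergence is the smallest modulus among the singular points: 1/12.

The radius of convergence is 1/12.


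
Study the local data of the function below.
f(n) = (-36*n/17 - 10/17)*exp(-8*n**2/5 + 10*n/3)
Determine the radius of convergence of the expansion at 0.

The factor exp(-8*n**2/5 + 10*n/3) is entire and contributes no finite singular point.
The polynomial part has no poles.
No finite singular points: the Taylor series at 0 converges everywhere.

The radius of convergence is infinite.


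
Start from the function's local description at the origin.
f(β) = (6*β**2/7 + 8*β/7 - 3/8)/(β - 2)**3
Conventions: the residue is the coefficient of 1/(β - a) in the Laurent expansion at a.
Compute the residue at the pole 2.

The residue is 6/7.

At the order-3 pole 2 set g(β) = (β - (2))^3*f(β) = 6*β**2/7 + 8*β/7 - 3/8.
Order-3 pole: residue = g''(a)/2; g''(2) = 12/7, so the residue is 6/7.


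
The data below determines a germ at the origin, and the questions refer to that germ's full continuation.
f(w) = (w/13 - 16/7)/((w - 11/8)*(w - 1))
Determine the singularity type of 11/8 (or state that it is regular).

The denominator factor w - 11/8 vanishes at 11/8 and appears to the power 1; the numerator there equals -1587/728, nonzero, and no other factor vanishes.
Hence a pole whose order is the multiplicity, 1.

The point is a pole of order 1.


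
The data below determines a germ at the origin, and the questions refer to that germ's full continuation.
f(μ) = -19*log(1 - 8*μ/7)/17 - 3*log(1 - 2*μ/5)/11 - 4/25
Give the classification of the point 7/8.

The point is a logarithmic branch point.

The term (-19/17)*log(1 - μ/(7/8)) has argument 1 - 7/8/(7/8) = 0 at 7/8: a logarithmic (infinitely-sheeted) branch point; the remaining terms are analytic or single-valued there.


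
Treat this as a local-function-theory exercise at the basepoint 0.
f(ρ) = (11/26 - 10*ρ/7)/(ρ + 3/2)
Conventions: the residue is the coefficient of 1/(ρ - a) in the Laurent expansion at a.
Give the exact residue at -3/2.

At the order-1 pole -3/2 set g(ρ) = (ρ - (-3/2))*f(ρ) = 11/26 - 10*ρ/7.
Simple pole: residue = g(a) at a = -3/2, which is 467/182.

The residue is 467/182.
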